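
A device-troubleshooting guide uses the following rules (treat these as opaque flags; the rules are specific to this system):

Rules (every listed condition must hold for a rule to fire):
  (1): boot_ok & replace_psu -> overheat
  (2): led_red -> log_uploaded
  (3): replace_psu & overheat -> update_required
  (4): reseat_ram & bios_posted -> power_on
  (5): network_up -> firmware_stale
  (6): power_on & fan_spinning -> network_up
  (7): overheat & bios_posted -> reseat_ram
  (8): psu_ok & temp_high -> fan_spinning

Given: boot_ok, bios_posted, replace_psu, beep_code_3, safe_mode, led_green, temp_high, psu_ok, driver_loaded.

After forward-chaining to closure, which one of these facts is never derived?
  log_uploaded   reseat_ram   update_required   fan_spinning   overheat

Round 1 — (1), (8), derive overheat, fan_spinning.
Round 2 — (3), (7), derive update_required, reseat_ram.
Round 3 — (4), derive power_on.
Round 4 — (6), derive network_up.
Round 5 — (5), derive firmware_stale.
Derived: fan_spinning (round 1), overheat (round 1), update_required (round 2), reseat_ram (round 2). log_uploaded never appears in any round.

log_uploaded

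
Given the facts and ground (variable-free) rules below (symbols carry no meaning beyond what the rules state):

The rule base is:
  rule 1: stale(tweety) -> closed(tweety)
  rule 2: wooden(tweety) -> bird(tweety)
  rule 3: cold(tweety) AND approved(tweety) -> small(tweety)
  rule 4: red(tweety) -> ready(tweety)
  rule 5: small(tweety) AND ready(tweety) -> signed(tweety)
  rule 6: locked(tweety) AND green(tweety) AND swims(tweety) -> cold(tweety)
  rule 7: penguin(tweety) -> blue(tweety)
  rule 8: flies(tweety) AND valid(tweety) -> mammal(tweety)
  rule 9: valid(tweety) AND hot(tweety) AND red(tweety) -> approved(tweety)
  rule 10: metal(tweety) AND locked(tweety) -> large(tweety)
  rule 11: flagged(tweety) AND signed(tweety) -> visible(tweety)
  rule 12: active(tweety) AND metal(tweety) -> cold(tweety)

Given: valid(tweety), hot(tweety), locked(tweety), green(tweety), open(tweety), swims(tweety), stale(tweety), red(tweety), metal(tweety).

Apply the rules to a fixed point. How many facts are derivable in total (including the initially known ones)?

16

Round 1: rule 1 [stale(tweety) -> closed(tweety)]; rule 4 [red(tweety) -> ready(tweety)]; rule 6 [locked(tweety) AND green(tweety) AND swims(tweety) -> cold(tweety)]; rule 9 [valid(tweety) AND hot(tweety) AND red(tweety) -> approved(tweety)]; rule 10 [metal(tweety) AND locked(tweety) -> large(tweety)]. Adds closed(tweety), ready(tweety), cold(tweety), approved(tweety), large(tweety).
Round 2: rule 3 [cold(tweety) AND approved(tweety) -> small(tweety)]. Adds small(tweety).
Round 3: rule 5 [small(tweety) AND ready(tweety) -> signed(tweety)]. Adds signed(tweety).
Closure: {approved(tweety), closed(tweety), cold(tweety), green(tweety), hot(tweety), large(tweety), locked(tweety), metal(tweety), open(tweety), ready(tweety), red(tweety), signed(tweety), small(tweety), stale(tweety), swims(tweety), valid(tweety)} — 16 facts.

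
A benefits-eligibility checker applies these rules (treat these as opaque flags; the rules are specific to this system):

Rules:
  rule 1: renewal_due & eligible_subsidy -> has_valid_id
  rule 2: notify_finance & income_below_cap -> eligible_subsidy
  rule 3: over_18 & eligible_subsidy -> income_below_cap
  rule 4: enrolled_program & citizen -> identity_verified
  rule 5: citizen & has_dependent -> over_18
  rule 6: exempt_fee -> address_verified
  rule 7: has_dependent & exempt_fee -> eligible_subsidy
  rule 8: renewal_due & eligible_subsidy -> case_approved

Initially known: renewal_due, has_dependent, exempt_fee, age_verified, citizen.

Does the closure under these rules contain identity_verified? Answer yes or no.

no

Round 1: rule 5 [citizen & has_dependent -> over_18]; rule 6 [exempt_fee -> address_verified]; rule 7 [has_dependent & exempt_fee -> eligible_subsidy]. Adds over_18, address_verified, eligible_subsidy.
Round 2: rule 1 [renewal_due & eligible_subsidy -> has_valid_id]; rule 3 [over_18 & eligible_subsidy -> income_below_cap]; rule 8 [renewal_due & eligible_subsidy -> case_approved]. Adds has_valid_id, income_below_cap, case_approved.
Fixed point reached. identity_verified is concluded only by rule 4; rule 4 needs enrolled_program (never derived).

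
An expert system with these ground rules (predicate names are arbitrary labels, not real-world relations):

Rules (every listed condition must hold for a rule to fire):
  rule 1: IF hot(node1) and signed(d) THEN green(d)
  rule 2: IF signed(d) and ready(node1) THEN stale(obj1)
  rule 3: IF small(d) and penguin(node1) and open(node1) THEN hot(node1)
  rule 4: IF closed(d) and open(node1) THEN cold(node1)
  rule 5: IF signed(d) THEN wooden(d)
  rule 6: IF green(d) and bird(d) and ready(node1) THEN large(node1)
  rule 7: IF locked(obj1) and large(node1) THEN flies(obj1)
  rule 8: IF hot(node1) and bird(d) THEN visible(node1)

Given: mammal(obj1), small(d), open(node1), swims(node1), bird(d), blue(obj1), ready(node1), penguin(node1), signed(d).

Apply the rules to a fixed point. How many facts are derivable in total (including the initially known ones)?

Round 1 fires rule 2, rule 3, rule 5, giving stale(obj1), hot(node1), wooden(d).
Round 2 fires rule 1, rule 8, giving green(d), visible(node1).
Round 3 fires rule 6, giving large(node1).
Closure: {bird(d), blue(obj1), green(d), hot(node1), large(node1), mammal(obj1), open(node1), penguin(node1), ready(node1), signed(d), small(d), stale(obj1), swims(node1), visible(node1), wooden(d)} — 15 facts.

15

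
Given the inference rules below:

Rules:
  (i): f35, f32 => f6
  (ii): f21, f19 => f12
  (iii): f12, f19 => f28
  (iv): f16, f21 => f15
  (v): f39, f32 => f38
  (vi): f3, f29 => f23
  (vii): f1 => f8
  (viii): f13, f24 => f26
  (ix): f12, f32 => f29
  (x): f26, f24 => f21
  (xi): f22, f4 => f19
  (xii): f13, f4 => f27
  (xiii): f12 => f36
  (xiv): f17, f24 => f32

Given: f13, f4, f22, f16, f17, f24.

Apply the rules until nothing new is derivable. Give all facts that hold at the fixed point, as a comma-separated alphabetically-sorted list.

f12, f13, f15, f16, f17, f19, f21, f22, f24, f26, f27, f28, f29, f32, f36, f4

Round 1 — (viii), (xi), (xii), (xiv), derive f26, f19, f27, f32.
Round 2 — (x), derive f21.
Round 3 — (ii), (iv), derive f12, f15.
Round 4 — (iii), (ix), (xiii), derive f28, f29, f36.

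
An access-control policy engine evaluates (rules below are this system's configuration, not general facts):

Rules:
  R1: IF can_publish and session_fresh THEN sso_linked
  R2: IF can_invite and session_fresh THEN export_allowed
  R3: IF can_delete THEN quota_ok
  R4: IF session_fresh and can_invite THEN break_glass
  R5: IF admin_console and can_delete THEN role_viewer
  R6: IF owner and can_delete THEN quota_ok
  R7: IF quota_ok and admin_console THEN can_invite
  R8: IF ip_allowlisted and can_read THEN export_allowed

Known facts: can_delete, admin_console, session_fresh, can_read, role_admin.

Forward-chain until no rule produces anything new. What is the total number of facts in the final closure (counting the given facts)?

10

Round 1: R3 [IF can_delete THEN quota_ok]; R5 [IF admin_console and can_delete THEN role_viewer]. Adds quota_ok, role_viewer.
Round 2: R7 [IF quota_ok and admin_console THEN can_invite]. Adds can_invite.
Round 3: R2 [IF can_invite and session_fresh THEN export_allowed]; R4 [IF session_fresh and can_invite THEN break_glass]. Adds export_allowed, break_glass.
Closure: {admin_console, break_glass, can_delete, can_invite, can_read, export_allowed, quota_ok, role_admin, role_viewer, session_fresh} — 10 facts.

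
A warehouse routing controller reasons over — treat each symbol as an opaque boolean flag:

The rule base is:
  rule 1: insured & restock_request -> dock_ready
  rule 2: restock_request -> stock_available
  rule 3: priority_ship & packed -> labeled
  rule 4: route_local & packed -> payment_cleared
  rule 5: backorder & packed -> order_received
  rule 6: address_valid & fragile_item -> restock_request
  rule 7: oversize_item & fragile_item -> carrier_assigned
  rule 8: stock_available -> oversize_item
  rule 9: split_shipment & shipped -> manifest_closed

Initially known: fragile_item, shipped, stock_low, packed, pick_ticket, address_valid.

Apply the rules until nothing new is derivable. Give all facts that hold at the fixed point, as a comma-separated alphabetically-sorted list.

Round 1 — rule 6, derive restock_request.
Round 2 — rule 2, derive stock_available.
Round 3 — rule 8, derive oversize_item.
Round 4 — rule 7, derive carrier_assigned.

address_valid, carrier_assigned, fragile_item, oversize_item, packed, pick_ticket, restock_request, shipped, stock_available, stock_low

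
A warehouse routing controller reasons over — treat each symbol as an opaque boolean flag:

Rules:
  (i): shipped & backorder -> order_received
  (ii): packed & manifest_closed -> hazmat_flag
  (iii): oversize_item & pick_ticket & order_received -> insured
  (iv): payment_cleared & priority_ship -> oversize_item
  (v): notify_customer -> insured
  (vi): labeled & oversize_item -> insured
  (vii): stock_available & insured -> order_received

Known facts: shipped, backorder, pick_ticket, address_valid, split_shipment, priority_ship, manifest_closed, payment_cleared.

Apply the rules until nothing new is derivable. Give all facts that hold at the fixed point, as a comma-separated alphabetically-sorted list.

Round 1: (i) [shipped & backorder -> order_received]; (iv) [payment_cleared & priority_ship -> oversize_item]. New: order_received, oversize_item.
Round 2: (iii) [oversize_item & pick_ticket & order_received -> insured]. New: insured.

address_valid, backorder, insured, manifest_closed, order_received, oversize_item, payment_cleared, pick_ticket, priority_ship, shipped, split_shipment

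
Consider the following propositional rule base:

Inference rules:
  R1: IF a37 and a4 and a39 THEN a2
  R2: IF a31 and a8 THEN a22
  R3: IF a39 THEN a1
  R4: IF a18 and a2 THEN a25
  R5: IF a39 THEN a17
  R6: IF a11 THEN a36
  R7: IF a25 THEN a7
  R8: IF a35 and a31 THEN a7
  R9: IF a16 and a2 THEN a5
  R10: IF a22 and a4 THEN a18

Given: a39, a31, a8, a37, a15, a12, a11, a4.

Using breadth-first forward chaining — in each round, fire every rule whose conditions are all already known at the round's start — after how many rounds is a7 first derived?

Round 1 fires R1, R2, R3, R5, R6, giving a2, a22, a1, a17, a36.
Round 2 fires R10, giving a18.
Round 3 fires R4, giving a25.
Round 4 fires R7, giving a7.
a7 first appears in round 4.

4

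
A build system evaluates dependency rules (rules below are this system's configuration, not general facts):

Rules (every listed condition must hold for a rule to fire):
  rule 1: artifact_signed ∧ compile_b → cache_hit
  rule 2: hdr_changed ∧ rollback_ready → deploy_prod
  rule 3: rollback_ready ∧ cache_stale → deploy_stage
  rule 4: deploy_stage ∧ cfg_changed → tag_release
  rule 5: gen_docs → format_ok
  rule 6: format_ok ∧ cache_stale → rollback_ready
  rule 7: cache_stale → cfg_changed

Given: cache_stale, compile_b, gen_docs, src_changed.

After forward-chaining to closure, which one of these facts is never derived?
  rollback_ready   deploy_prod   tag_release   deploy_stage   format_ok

deploy_prod

Round 1 fires rule 5, rule 7, giving format_ok, cfg_changed.
Round 2 fires rule 6, giving rollback_ready.
Round 3 fires rule 3, giving deploy_stage.
Round 4 fires rule 4, giving tag_release.
Derived: format_ok (round 1), rollback_ready (round 2), deploy_stage (round 3), tag_release (round 4). deploy_prod never appears in any round.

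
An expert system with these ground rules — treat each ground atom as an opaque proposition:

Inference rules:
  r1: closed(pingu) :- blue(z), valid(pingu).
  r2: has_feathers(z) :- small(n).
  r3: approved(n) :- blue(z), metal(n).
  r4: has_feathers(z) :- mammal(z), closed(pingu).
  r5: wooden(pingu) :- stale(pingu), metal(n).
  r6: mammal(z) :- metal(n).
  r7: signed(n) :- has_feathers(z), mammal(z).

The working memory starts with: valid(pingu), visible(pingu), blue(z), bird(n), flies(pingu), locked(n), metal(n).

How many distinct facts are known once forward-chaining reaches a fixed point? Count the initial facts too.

12

Round 1: r1 [closed(pingu) :- blue(z), valid(pingu).]; r3 [approved(n) :- blue(z), metal(n).]; r6 [mammal(z) :- metal(n).]. New: closed(pingu), approved(n), mammal(z).
Round 2: r4 [has_feathers(z) :- mammal(z), closed(pingu).]. New: has_feathers(z).
Round 3: r7 [signed(n) :- has_feathers(z), mammal(z).]. New: signed(n).
Closure: {approved(n), bird(n), blue(z), closed(pingu), flies(pingu), has_feathers(z), locked(n), mammal(z), metal(n), signed(n), valid(pingu), visible(pingu)} — 12 facts.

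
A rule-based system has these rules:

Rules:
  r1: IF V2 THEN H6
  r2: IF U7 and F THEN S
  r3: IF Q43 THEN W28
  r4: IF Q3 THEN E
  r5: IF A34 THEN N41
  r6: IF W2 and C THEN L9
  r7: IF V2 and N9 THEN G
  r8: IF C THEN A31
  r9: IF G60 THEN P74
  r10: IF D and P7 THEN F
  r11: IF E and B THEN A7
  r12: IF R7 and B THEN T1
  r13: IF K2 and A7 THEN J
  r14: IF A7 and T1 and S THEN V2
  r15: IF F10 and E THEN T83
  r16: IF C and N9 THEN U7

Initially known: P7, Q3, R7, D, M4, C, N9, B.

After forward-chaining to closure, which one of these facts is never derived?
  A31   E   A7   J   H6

J

[1] r4 [IF Q3 THEN E]; r8 [IF C THEN A31]; r10 [IF D and P7 THEN F]; r12 [IF R7 and B THEN T1]; r16 [IF C and N9 THEN U7]. ⇒ new: E, A31, F, T1, U7.
[2] r2 [IF U7 and F THEN S]; r11 [IF E and B THEN A7]. ⇒ new: S, A7.
[3] r14 [IF A7 and T1 and S THEN V2]. ⇒ new: V2.
[4] r1 [IF V2 THEN H6]; r7 [IF V2 and N9 THEN G]. ⇒ new: H6, G.
Derived: E (round 1), A31 (round 1), A7 (round 2), H6 (round 4). J never appears in any round.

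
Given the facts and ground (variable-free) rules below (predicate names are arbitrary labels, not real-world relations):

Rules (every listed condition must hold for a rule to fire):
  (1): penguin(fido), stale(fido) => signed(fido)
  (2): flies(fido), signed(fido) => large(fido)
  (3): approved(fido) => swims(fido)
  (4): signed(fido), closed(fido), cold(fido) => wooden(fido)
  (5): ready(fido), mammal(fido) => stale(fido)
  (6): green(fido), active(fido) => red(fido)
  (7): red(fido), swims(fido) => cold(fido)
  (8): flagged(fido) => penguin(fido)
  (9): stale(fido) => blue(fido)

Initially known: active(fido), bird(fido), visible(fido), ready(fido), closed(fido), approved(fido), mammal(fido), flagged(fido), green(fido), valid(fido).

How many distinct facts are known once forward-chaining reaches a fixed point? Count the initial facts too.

18

Round 1: (3) [approved(fido) => swims(fido)]; (5) [ready(fido), mammal(fido) => stale(fido)]; (6) [green(fido), active(fido) => red(fido)]; (8) [flagged(fido) => penguin(fido)]. Adds swims(fido), stale(fido), red(fido), penguin(fido).
Round 2: (1) [penguin(fido), stale(fido) => signed(fido)]; (7) [red(fido), swims(fido) => cold(fido)]; (9) [stale(fido) => blue(fido)]. Adds signed(fido), cold(fido), blue(fido).
Round 3: (4) [signed(fido), closed(fido), cold(fido) => wooden(fido)]. Adds wooden(fido).
Closure: {active(fido), approved(fido), bird(fido), blue(fido), closed(fido), cold(fido), flagged(fido), green(fido), mammal(fido), penguin(fido), ready(fido), red(fido), signed(fido), stale(fido), swims(fido), valid(fido), visible(fido), wooden(fido)} — 18 facts.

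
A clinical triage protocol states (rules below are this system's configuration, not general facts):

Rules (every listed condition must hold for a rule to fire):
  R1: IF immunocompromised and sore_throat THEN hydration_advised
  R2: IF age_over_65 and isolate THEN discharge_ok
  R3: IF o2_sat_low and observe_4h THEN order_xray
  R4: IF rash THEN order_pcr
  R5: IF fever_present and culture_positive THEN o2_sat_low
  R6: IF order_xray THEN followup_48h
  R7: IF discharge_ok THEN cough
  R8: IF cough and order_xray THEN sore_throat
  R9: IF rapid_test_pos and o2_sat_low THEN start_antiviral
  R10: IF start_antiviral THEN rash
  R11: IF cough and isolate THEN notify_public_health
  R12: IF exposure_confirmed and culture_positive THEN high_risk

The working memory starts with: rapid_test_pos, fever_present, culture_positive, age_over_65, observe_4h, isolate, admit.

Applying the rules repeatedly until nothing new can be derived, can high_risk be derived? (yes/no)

Round 1 — R2, R5, derive discharge_ok, o2_sat_low.
Round 2 — R3, R7, R9, derive order_xray, cough, start_antiviral.
Round 3 — R6, R8, R10, R11, derive followup_48h, sore_throat, rash, notify_public_health.
Round 4 — R4, derive order_pcr.
Fixed point reached. high_risk is concluded only by R12; R12 needs exposure_confirmed (never derived).

no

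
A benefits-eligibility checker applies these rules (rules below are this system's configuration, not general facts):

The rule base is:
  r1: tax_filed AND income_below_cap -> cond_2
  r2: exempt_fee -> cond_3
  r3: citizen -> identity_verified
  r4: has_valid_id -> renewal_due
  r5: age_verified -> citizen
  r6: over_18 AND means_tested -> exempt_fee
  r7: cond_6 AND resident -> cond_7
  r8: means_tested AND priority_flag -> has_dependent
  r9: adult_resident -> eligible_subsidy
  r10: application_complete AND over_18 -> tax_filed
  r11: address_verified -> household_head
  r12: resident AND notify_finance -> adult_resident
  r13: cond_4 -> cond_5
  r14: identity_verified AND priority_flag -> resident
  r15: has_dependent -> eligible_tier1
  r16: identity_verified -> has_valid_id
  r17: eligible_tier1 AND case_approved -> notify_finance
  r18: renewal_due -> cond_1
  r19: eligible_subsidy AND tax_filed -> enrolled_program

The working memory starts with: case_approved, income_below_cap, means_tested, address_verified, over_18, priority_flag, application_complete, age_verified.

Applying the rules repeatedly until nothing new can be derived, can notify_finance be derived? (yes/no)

[1] r5 [age_verified -> citizen]; r6 [over_18 AND means_tested -> exempt_fee]; r8 [means_tested AND priority_flag -> has_dependent]; r10 [application_complete AND over_18 -> tax_filed]; r11 [address_verified -> household_head]. ⇒ new: citizen, exempt_fee, has_dependent, tax_filed, household_head.
[2] r1 [tax_filed AND income_below_cap -> cond_2]; r2 [exempt_fee -> cond_3]; r3 [citizen -> identity_verified]; r15 [has_dependent -> eligible_tier1]. ⇒ new: cond_2, cond_3, identity_verified, eligible_tier1.
[3] r14 [identity_verified AND priority_flag -> resident]; r16 [identity_verified -> has_valid_id]; r17 [eligible_tier1 AND case_approved -> notify_finance]. ⇒ new: resident, has_valid_id, notify_finance.
[4] r4 [has_valid_id -> renewal_due]; r12 [resident AND notify_finance -> adult_resident]. ⇒ new: renewal_due, adult_resident.
[5] r9 [adult_resident -> eligible_subsidy]; r18 [renewal_due -> cond_1]. ⇒ new: eligible_subsidy, cond_1.
[6] r19 [eligible_subsidy AND tax_filed -> enrolled_program]. ⇒ new: enrolled_program.
notify_finance appears in round 3, so it is derivable.

yes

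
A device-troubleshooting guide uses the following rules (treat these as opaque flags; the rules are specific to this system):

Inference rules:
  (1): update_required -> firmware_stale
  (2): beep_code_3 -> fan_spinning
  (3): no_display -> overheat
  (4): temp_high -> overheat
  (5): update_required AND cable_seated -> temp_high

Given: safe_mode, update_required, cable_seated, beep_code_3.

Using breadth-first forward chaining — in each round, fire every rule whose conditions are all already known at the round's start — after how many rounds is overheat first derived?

2

Round 1 fires (1), (2), (5), giving firmware_stale, fan_spinning, temp_high.
Round 2 fires (4), giving overheat.
overheat first appears in round 2.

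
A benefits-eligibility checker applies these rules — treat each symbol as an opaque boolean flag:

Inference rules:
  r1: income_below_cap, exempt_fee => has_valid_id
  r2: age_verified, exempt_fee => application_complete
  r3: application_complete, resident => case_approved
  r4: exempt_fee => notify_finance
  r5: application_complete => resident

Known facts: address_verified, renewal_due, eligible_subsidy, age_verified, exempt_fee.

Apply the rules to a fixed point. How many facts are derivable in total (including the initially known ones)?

Round 1: r2 [age_verified, exempt_fee => application_complete]; r4 [exempt_fee => notify_finance]. Adds application_complete, notify_finance.
Round 2: r5 [application_complete => resident]. Adds resident.
Round 3: r3 [application_complete, resident => case_approved]. Adds case_approved.
Closure: {address_verified, age_verified, application_complete, case_approved, eligible_subsidy, exempt_fee, notify_finance, renewal_due, resident} — 9 facts.

9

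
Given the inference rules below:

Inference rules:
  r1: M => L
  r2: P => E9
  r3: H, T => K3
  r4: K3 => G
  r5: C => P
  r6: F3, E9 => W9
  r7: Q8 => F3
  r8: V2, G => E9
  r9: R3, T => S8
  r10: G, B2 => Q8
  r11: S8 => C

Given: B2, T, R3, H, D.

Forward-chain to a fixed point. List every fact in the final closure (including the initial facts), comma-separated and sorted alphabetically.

B2, C, D, E9, F3, G, H, K3, P, Q8, R3, S8, T, W9

Round 1 fires r3, r9, giving K3, S8.
Round 2 fires r4, r11, giving G, C.
Round 3 fires r5, r10, giving P, Q8.
Round 4 fires r2, r7, giving E9, F3.
Round 5 fires r6, giving W9.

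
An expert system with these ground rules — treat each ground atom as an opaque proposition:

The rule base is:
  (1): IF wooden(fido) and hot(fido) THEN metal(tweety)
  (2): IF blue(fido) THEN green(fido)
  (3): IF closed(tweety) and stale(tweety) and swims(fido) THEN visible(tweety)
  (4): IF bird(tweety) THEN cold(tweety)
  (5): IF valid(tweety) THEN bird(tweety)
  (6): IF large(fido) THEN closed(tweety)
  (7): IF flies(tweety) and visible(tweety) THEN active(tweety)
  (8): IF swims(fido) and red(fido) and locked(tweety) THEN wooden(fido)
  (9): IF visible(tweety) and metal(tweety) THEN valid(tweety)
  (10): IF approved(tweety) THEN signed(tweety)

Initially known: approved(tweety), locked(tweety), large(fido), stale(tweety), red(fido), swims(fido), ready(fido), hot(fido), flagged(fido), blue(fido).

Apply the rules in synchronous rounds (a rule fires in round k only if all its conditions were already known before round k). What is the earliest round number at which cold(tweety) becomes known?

Round 1: (2) [IF blue(fido) THEN green(fido)]; (6) [IF large(fido) THEN closed(tweety)]; (8) [IF swims(fido) and red(fido) and locked(tweety) THEN wooden(fido)]; (10) [IF approved(tweety) THEN signed(tweety)]. Adds green(fido), closed(tweety), wooden(fido), signed(tweety).
Round 2: (1) [IF wooden(fido) and hot(fido) THEN metal(tweety)]; (3) [IF closed(tweety) and stale(tweety) and swims(fido) THEN visible(tweety)]. Adds metal(tweety), visible(tweety).
Round 3: (9) [IF visible(tweety) and metal(tweety) THEN valid(tweety)]. Adds valid(tweety).
Round 4: (5) [IF valid(tweety) THEN bird(tweety)]. Adds bird(tweety).
Round 5: (4) [IF bird(tweety) THEN cold(tweety)]. Adds cold(tweety).
cold(tweety) first appears in round 5.

5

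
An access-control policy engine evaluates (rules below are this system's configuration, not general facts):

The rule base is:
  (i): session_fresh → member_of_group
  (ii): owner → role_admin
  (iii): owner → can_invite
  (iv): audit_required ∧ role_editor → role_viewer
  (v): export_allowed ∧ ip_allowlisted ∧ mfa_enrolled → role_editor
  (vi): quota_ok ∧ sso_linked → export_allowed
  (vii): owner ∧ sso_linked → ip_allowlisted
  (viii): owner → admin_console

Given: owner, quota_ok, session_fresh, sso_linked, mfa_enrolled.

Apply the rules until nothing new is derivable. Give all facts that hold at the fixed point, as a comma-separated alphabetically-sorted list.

admin_console, can_invite, export_allowed, ip_allowlisted, member_of_group, mfa_enrolled, owner, quota_ok, role_admin, role_editor, session_fresh, sso_linked

[1] (i) [session_fresh → member_of_group]; (ii) [owner → role_admin]; (iii) [owner → can_invite]; (vi) [quota_ok ∧ sso_linked → export_allowed]; (vii) [owner ∧ sso_linked → ip_allowlisted]; (viii) [owner → admin_console]. ⇒ new: member_of_group, role_admin, can_invite, export_allowed, ip_allowlisted, admin_console.
[2] (v) [export_allowed ∧ ip_allowlisted ∧ mfa_enrolled → role_editor]. ⇒ new: role_editor.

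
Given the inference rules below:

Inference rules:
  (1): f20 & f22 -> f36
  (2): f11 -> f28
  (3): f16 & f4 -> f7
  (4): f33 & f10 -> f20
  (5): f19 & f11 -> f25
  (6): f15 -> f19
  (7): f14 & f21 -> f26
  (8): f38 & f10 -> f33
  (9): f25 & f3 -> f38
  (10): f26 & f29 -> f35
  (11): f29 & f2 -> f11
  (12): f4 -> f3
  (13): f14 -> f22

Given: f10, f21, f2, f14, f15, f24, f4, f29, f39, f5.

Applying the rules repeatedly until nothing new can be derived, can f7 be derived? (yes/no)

no

Round 1: (6) [f15 -> f19]; (7) [f14 & f21 -> f26]; (11) [f29 & f2 -> f11]; (12) [f4 -> f3]; (13) [f14 -> f22]. Adds f19, f26, f11, f3, f22.
Round 2: (2) [f11 -> f28]; (5) [f19 & f11 -> f25]; (10) [f26 & f29 -> f35]. Adds f28, f25, f35.
Round 3: (9) [f25 & f3 -> f38]. Adds f38.
Round 4: (8) [f38 & f10 -> f33]. Adds f33.
Round 5: (4) [f33 & f10 -> f20]. Adds f20.
Round 6: (1) [f20 & f22 -> f36]. Adds f36.
Fixed point reached. f7 is concluded only by (3); (3) needs f16 (never derived).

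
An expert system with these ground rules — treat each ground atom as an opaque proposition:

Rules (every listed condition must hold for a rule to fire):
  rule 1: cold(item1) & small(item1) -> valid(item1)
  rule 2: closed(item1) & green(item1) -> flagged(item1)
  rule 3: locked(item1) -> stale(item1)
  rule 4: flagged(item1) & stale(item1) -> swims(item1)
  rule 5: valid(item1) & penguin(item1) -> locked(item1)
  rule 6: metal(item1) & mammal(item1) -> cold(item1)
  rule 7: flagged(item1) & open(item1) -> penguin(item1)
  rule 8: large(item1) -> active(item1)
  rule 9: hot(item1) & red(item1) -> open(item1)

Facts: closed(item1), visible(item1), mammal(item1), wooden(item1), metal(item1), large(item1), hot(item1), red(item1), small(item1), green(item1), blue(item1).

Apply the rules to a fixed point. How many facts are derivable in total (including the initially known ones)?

20

Round 1 — rule 2, rule 6, rule 8, rule 9, derive flagged(item1), cold(item1), active(item1), open(item1).
Round 2 — rule 1, rule 7, derive valid(item1), penguin(item1).
Round 3 — rule 5, derive locked(item1).
Round 4 — rule 3, derive stale(item1).
Round 5 — rule 4, derive swims(item1).
Closure: {active(item1), blue(item1), closed(item1), cold(item1), flagged(item1), green(item1), hot(item1), large(item1), locked(item1), mammal(item1), metal(item1), open(item1), penguin(item1), red(item1), small(item1), stale(item1), swims(item1), valid(item1), visible(item1), wooden(item1)} — 20 facts.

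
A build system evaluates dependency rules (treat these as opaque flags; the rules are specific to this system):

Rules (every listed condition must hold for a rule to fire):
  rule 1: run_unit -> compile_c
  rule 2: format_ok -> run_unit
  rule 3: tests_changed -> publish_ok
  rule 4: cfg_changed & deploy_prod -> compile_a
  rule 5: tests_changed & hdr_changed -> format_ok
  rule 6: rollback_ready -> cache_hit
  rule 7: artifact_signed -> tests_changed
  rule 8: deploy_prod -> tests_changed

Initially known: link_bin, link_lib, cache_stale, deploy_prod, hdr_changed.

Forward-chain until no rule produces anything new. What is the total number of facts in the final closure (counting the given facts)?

Round 1 fires rule 8, giving tests_changed.
Round 2 fires rule 3, rule 5, giving publish_ok, format_ok.
Round 3 fires rule 2, giving run_unit.
Round 4 fires rule 1, giving compile_c.
Closure: {cache_stale, compile_c, deploy_prod, format_ok, hdr_changed, link_bin, link_lib, publish_ok, run_unit, tests_changed} — 10 facts.

10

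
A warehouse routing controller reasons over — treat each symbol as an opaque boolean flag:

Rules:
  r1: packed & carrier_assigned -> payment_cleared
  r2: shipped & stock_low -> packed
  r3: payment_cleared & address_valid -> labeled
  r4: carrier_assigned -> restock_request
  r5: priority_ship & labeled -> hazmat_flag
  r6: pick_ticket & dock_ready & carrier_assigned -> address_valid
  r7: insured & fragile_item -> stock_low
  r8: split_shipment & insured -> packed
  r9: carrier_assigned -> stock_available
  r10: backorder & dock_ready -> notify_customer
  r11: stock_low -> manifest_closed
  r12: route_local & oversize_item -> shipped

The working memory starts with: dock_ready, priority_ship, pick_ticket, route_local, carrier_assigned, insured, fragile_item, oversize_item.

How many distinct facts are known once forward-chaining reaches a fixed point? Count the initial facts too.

Round 1 fires r4, r6, r7, r9, r12, giving restock_request, address_valid, stock_low, stock_available, shipped.
Round 2 fires r2, r11, giving packed, manifest_closed.
Round 3 fires r1, giving payment_cleared.
Round 4 fires r3, giving labeled.
Round 5 fires r5, giving hazmat_flag.
Closure: {address_valid, carrier_assigned, dock_ready, fragile_item, hazmat_flag, insured, labeled, manifest_closed, oversize_item, packed, payment_cleared, pick_ticket, priority_ship, restock_request, route_local, shipped, stock_available, stock_low} — 18 facts.

18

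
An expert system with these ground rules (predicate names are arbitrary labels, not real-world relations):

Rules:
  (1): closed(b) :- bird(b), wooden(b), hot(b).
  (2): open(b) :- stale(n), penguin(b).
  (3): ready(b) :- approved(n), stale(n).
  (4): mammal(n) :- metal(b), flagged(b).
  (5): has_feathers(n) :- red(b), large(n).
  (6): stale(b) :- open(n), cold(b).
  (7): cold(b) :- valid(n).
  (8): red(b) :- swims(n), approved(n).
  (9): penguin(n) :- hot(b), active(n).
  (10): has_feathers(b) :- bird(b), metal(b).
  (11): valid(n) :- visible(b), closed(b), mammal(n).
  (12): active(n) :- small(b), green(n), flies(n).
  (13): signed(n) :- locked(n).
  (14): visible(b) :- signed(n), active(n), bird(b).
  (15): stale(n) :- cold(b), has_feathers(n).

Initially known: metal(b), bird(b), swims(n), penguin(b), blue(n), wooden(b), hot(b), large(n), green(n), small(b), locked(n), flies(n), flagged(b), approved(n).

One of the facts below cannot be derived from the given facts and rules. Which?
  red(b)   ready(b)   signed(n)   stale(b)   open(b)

stale(b)

Round 1 — (1), (4), (8), (10), (12), (13), derive closed(b), mammal(n), red(b), has_feathers(b), active(n), signed(n).
Round 2 — (5), (9), (14), derive has_feathers(n), penguin(n), visible(b).
Round 3 — (11), derive valid(n).
Round 4 — (7), derive cold(b).
Round 5 — (15), derive stale(n).
Round 6 — (2), (3), derive open(b), ready(b).
Derived: open(b) (round 6), red(b) (round 1), signed(n) (round 1), ready(b) (round 6). stale(b) never appears in any round.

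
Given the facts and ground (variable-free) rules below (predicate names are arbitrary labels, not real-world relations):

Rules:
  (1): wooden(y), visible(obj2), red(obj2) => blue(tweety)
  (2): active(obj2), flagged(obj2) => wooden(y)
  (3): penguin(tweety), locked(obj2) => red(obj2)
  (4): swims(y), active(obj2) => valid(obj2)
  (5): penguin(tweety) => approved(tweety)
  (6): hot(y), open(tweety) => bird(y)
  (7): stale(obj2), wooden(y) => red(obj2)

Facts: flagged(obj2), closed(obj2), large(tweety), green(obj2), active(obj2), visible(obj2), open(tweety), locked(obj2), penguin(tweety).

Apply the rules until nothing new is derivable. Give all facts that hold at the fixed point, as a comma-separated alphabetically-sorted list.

active(obj2), approved(tweety), blue(tweety), closed(obj2), flagged(obj2), green(obj2), large(tweety), locked(obj2), open(tweety), penguin(tweety), red(obj2), visible(obj2), wooden(y)

Round 1: (2) [active(obj2), flagged(obj2) => wooden(y)]; (3) [penguin(tweety), locked(obj2) => red(obj2)]; (5) [penguin(tweety) => approved(tweety)]. Adds wooden(y), red(obj2), approved(tweety).
Round 2: (1) [wooden(y), visible(obj2), red(obj2) => blue(tweety)]. Adds blue(tweety).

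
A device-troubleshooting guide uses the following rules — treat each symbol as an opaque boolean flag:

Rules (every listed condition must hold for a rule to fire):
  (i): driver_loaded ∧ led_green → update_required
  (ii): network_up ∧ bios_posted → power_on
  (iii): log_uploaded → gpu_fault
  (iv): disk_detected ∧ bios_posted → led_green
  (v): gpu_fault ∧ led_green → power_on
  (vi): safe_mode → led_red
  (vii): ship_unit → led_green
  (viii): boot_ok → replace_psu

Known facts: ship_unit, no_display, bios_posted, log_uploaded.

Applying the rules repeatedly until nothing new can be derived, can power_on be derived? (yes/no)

yes

Round 1 — (iii), (vii), derive gpu_fault, led_green.
Round 2 — (v), derive power_on.
power_on appears in round 2, so it is derivable.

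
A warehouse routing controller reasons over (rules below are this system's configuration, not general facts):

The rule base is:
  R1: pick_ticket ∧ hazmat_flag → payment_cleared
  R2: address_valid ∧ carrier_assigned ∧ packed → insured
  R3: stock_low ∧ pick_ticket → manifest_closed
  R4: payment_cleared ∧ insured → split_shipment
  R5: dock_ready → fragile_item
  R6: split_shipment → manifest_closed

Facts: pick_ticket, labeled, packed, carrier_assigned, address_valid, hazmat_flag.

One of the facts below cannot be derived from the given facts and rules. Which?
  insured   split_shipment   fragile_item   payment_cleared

[1] R1 [pick_ticket ∧ hazmat_flag → payment_cleared]; R2 [address_valid ∧ carrier_assigned ∧ packed → insured]. ⇒ new: payment_cleared, insured.
[2] R4 [payment_cleared ∧ insured → split_shipment]. ⇒ new: split_shipment.
[3] R6 [split_shipment → manifest_closed]. ⇒ new: manifest_closed.
Derived: split_shipment (round 2), insured (round 1), payment_cleared (round 1). fragile_item never appears in any round.

fragile_item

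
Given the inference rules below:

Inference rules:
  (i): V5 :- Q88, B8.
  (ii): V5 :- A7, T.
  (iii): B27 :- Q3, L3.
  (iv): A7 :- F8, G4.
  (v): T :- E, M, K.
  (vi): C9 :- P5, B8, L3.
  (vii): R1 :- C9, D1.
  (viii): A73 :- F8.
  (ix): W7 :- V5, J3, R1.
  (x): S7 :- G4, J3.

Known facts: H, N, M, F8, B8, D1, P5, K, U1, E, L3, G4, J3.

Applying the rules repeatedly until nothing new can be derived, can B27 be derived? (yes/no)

no

[1] (iv) [A7 :- F8, G4.]; (v) [T :- E, M, K.]; (vi) [C9 :- P5, B8, L3.]; (viii) [A73 :- F8.]; (x) [S7 :- G4, J3.]. ⇒ new: A7, T, C9, A73, S7.
[2] (ii) [V5 :- A7, T.]; (vii) [R1 :- C9, D1.]. ⇒ new: V5, R1.
[3] (ix) [W7 :- V5, J3, R1.]. ⇒ new: W7.
Fixed point reached. B27 is concluded only by (iii); (iii) needs Q3 (never derived).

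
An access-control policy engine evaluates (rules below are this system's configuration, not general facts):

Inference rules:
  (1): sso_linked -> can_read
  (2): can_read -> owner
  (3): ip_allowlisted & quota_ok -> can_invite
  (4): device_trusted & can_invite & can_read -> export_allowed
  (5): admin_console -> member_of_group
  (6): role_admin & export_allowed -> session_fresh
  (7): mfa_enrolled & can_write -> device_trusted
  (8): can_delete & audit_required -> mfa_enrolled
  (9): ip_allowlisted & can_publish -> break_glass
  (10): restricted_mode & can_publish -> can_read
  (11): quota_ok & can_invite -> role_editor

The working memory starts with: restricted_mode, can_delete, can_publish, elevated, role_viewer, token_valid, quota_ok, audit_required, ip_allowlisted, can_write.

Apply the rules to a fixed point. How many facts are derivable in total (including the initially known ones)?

18

Round 1: (3) [ip_allowlisted & quota_ok -> can_invite]; (8) [can_delete & audit_required -> mfa_enrolled]; (9) [ip_allowlisted & can_publish -> break_glass]; (10) [restricted_mode & can_publish -> can_read]. New: can_invite, mfa_enrolled, break_glass, can_read.
Round 2: (2) [can_read -> owner]; (7) [mfa_enrolled & can_write -> device_trusted]; (11) [quota_ok & can_invite -> role_editor]. New: owner, device_trusted, role_editor.
Round 3: (4) [device_trusted & can_invite & can_read -> export_allowed]. New: export_allowed.
Closure: {audit_required, break_glass, can_delete, can_invite, can_publish, can_read, can_write, device_trusted, elevated, export_allowed, ip_allowlisted, mfa_enrolled, owner, quota_ok, restricted_mode, role_editor, role_viewer, token_valid} — 18 facts.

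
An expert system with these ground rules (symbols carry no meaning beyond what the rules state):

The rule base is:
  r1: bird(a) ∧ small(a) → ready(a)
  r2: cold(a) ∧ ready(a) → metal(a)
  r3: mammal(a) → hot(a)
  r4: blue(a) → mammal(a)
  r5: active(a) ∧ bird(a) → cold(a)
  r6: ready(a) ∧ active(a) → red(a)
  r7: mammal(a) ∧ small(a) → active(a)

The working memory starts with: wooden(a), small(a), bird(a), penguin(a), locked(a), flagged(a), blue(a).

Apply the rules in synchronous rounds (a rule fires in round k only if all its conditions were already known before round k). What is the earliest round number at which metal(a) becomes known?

Round 1: r1 [bird(a) ∧ small(a) → ready(a)]; r4 [blue(a) → mammal(a)]. Adds ready(a), mammal(a).
Round 2: r3 [mammal(a) → hot(a)]; r7 [mammal(a) ∧ small(a) → active(a)]. Adds hot(a), active(a).
Round 3: r5 [active(a) ∧ bird(a) → cold(a)]; r6 [ready(a) ∧ active(a) → red(a)]. Adds cold(a), red(a).
Round 4: r2 [cold(a) ∧ ready(a) → metal(a)]. Adds metal(a).
metal(a) first appears in round 4.

4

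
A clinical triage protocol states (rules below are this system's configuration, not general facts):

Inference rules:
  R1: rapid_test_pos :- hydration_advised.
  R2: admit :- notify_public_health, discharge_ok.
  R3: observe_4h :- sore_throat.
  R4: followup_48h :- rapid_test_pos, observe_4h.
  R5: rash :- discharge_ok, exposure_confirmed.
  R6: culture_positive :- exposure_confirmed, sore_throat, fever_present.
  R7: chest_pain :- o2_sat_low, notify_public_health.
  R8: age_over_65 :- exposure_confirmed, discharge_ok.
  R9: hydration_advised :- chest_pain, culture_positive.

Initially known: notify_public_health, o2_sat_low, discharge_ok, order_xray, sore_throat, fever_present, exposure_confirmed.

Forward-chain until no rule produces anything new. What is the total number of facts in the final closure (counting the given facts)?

16

Round 1: R2 [admit :- notify_public_health, discharge_ok.]; R3 [observe_4h :- sore_throat.]; R5 [rash :- discharge_ok, exposure_confirmed.]; R6 [culture_positive :- exposure_confirmed, sore_throat, fever_present.]; R7 [chest_pain :- o2_sat_low, notify_public_health.]; R8 [age_over_65 :- exposure_confirmed, discharge_ok.]. New: admit, observe_4h, rash, culture_positive, chest_pain, age_over_65.
Round 2: R9 [hydration_advised :- chest_pain, culture_positive.]. New: hydration_advised.
Round 3: R1 [rapid_test_pos :- hydration_advised.]. New: rapid_test_pos.
Round 4: R4 [followup_48h :- rapid_test_pos, observe_4h.]. New: followup_48h.
Closure: {admit, age_over_65, chest_pain, culture_positive, discharge_ok, exposure_confirmed, fever_present, followup_48h, hydration_advised, notify_public_health, o2_sat_low, observe_4h, order_xray, rapid_test_pos, rash, sore_throat} — 16 facts.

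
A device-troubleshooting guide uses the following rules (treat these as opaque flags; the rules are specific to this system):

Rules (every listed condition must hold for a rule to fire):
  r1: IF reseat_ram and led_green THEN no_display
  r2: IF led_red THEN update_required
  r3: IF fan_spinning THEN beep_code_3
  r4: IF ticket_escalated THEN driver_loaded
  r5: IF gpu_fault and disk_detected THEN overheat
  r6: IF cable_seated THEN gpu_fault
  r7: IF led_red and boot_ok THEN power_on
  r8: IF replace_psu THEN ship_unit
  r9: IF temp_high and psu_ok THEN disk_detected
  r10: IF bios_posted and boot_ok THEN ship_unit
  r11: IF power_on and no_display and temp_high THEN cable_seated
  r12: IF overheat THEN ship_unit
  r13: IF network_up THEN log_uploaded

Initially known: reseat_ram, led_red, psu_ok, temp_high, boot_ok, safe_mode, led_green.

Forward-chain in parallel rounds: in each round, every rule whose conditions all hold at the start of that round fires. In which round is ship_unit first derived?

[1] r1 [IF reseat_ram and led_green THEN no_display]; r2 [IF led_red THEN update_required]; r7 [IF led_red and boot_ok THEN power_on]; r9 [IF temp_high and psu_ok THEN disk_detected]. ⇒ new: no_display, update_required, power_on, disk_detected.
[2] r11 [IF power_on and no_display and temp_high THEN cable_seated]. ⇒ new: cable_seated.
[3] r6 [IF cable_seated THEN gpu_fault]. ⇒ new: gpu_fault.
[4] r5 [IF gpu_fault and disk_detected THEN overheat]. ⇒ new: overheat.
[5] r12 [IF overheat THEN ship_unit]. ⇒ new: ship_unit.
ship_unit first appears in round 5.

5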